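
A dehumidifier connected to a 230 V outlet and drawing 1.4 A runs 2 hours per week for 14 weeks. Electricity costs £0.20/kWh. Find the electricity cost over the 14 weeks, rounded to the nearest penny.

£1.80

Power = 1.4 A × 230 V = 322 W = 0.322 kW
Runtime = 2 h/week × 14 weeks = 28 h
Energy = 0.322 kW × 28 h = 9.016 kWh
Cost = 9.016 kWh × £0.20/kWh = £1.80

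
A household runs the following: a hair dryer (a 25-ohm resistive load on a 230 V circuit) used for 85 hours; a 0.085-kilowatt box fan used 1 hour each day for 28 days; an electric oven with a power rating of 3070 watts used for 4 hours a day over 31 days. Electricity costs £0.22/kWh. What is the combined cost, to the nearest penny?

hair dryer: Power = V²/R = 230²/25 = 2116 W = 2.116 kW
hair dryer: 2.116 kW × 85 h = 179.86 kWh
box fan: Runtime = 1 h/day × 28 days = 28 h
box fan: 0.085 kW × 28 h = 2.38 kWh
electric oven: Runtime = 4 h/day × 31 days = 124 h
electric oven: 3.07 kW × 124 h = 380.68 kWh
Total energy = 562.92 kWh
Cost = 562.92 × £0.22 = £123.84

£123.84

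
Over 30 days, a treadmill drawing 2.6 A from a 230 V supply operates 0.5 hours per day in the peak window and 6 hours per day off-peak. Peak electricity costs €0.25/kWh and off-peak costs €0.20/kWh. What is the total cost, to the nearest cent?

Power = 2.6 A × 230 V = 598 W = 0.598 kW
Peak energy = 0.598 kW × 0.5 h × 30 = 8.97 kWh
Off-peak energy = 0.598 kW × 6 h × 30 = 107.64 kWh
Cost = 8.97 × €0.25 + 107.64 × €0.20 = €2.2425 + €21.528 = €23.77

€23.77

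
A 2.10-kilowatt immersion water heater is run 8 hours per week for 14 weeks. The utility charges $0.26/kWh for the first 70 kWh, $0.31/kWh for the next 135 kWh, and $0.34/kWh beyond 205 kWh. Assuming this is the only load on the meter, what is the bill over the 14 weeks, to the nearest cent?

Runtime = 8 h/week × 14 weeks = 112 h
Energy = 2.1 kW × 112 h = 235.2 kWh
Tier 1 (0–70 kWh): 70 × $0.26 = $18.2
Tier 2 (70–205 kWh): 135 × $0.31 = $41.85
Above 205 kWh: 30.2 × $0.34 = $10.268
Bill = $70.32

$70.32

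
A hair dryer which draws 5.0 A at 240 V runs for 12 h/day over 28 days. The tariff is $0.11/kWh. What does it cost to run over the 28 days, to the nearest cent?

Power = 5.0 A × 240 V = 1200 W = 1.2 kW
Runtime = 12 h/day × 28 days = 336 h
Energy = 1.2 kW × 336 h = 403.2 kWh
Cost = 403.2 kWh × $0.11/kWh = $44.35

$44.35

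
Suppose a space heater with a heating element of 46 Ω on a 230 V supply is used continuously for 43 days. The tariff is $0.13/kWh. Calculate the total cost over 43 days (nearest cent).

Power = V²/R = 230²/46 = 1150 W = 1.15 kW
Runtime = 24 h × 43 = 1032 h
Energy = 1.15 kW × 1032 h = 1186.8 kWh
Cost = 1186.8 kWh × $0.13/kWh = $154.28

$154.28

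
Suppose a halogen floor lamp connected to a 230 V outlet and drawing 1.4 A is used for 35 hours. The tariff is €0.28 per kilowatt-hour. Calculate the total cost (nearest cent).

€3.16

Power = 1.4 A × 230 V = 322 W = 0.322 kW
Energy = 0.322 kW × 35 h = 11.27 kWh
Cost = 11.27 kWh × €0.28/kWh = €3.16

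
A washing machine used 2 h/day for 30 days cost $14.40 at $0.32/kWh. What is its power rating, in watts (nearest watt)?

Energy = $14.40 ÷ $0.32/kWh = 45 kWh
Runtime = 2 h/day × 30 days = 60 h
Power = 45 kWh ÷ 60 h = 0.75 kW = 750 W

750 W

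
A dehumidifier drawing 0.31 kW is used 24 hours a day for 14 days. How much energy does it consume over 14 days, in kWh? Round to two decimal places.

104.16 kWh

Runtime = 24 h × 14 = 336 h
Energy = 0.31 kW × 336 h = 104.16 kWh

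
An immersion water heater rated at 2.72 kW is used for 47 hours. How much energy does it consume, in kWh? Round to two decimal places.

127.84 kWh

Energy = 2.72 kW × 47 h = 127.84 kWh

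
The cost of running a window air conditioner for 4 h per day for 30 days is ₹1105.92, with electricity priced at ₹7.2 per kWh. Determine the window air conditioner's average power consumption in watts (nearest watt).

1280 W

Energy = ₹1105.92 ÷ ₹7.2/kWh = 153.6 kWh
Runtime = 4 h/day × 30 days = 120 h
Power = 153.6 kWh ÷ 120 h = 1.28 kW = 1280 W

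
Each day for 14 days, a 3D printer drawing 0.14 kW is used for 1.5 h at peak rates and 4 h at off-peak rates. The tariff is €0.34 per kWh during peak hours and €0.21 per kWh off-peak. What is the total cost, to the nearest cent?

Peak energy = 0.14 kW × 1.5 h × 14 = 2.94 kWh
Off-peak energy = 0.14 kW × 4 h × 14 = 7.84 kWh
Cost = 2.94 × €0.34 + 7.84 × €0.21 = €0.9996 + €1.6464 = €2.65

€2.65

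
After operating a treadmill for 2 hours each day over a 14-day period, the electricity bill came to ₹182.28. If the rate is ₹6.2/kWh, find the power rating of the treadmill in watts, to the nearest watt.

1050 W

Energy = ₹182.28 ÷ ₹6.2/kWh = 29.4 kWh
Runtime = 2 h/day × 14 days = 28 h
Power = 29.4 kWh ÷ 28 h = 1.05 kW = 1050 W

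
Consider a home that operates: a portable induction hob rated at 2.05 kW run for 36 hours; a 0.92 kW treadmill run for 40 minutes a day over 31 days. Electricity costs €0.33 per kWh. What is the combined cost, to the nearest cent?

€30.63

portable induction hob: 2.05 kW × 36 h = 73.8 kWh
treadmill: Runtime = 40 min × 31 = 1240 min = 20.666666… h
treadmill: 0.92 kW × 20.666666… h = 19.013333… kWh
Total energy = 92.813333… kWh
Cost = 92.813333… × €0.33 = €30.63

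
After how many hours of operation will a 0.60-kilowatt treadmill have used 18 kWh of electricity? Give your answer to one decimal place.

30.0 h

Hours = 18 kWh ÷ 0.6 kW = 30.0 h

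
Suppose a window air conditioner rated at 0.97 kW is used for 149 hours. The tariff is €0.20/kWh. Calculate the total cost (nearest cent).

Energy = 0.97 kW × 149 h = 144.53 kWh
Cost = 144.53 kWh × €0.20/kWh = €28.91

€28.91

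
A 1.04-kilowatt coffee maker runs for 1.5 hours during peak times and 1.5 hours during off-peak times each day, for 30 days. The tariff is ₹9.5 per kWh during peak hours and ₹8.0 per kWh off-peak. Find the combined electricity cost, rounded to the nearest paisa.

₹819.00

Peak energy = 1.04 kW × 1.5 h × 30 = 46.8 kWh
Off-peak energy = 1.04 kW × 1.5 h × 30 = 46.8 kWh
Cost = 46.8 × ₹9.5 + 46.8 × ₹8.0 = ₹444.6 + ₹374.4 = ₹819.00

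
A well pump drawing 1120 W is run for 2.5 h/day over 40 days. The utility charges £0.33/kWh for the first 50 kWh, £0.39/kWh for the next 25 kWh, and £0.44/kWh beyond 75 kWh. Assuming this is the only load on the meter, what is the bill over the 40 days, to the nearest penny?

£42.53

Runtime = 2.5 h/day × 40 days = 100 h
Energy = 1.12 kW × 100 h = 112 kWh
Tier 1 (0–50 kWh): 50 × £0.33 = £16.5
Tier 2 (50–75 kWh): 25 × £0.39 = £9.75
Above 75 kWh: 37 × £0.44 = £16.28
Bill = £42.53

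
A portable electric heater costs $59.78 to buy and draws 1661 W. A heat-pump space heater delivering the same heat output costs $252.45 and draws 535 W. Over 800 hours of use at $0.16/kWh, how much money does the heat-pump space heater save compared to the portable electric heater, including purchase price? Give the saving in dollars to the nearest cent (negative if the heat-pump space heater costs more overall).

portable electric heater: $59.78 + (1661/1000) kW × 800 h × $0.16 = $59.78 + $212.608 = $272.388
heat-pump space heater: $252.45 + (535/1000) kW × 800 h × $0.16 = $252.45 + $68.48 = $320.93
Saving = $272.388 − $320.93 = −$48.542 → -$48.54

-$48.54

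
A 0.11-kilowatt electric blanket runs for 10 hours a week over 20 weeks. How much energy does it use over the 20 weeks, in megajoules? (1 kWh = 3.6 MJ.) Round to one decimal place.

79.2 MJ

Runtime = 10 h/week × 20 weeks = 200 h
Energy = 0.11 kW × 200 h = 22 kWh
= 22 × 3.6 MJ = 79.2 MJ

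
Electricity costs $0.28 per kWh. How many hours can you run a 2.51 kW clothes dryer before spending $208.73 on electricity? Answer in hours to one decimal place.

297.0 h

Energy available = $208.73 ÷ $0.28/kWh = 745.4643 kWh
Hours = 745.4643 kWh ÷ 2.51 kW = 297.0 h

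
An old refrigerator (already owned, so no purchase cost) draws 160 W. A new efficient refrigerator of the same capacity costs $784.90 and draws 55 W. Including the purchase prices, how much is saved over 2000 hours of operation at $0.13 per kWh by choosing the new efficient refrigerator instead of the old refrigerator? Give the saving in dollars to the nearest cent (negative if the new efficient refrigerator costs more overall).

old refrigerator: $0.00 + (160/1000) kW × 2000 h × $0.13 = $0.00 + $41.6 = $41.6
new efficient refrigerator: $784.90 + (55/1000) kW × 2000 h × $0.13 = $784.90 + $14.3 = $799.2
Saving = $41.6 − $799.2 = −$757.6

-$757.60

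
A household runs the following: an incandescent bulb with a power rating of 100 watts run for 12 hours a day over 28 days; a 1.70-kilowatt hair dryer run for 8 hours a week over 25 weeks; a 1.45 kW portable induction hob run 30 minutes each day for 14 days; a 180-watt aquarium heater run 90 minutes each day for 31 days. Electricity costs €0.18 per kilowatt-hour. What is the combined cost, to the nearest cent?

incandescent bulb: Runtime = 12 h/day × 28 days = 336 h
incandescent bulb: 0.1 kW × 336 h = 33.6 kWh
hair dryer: Runtime = 8 h/week × 25 weeks = 200 h
hair dryer: 1.7 kW × 200 h = 340 kWh
portable induction hob: Runtime = 30 min × 14 = 420 min = 7 h
portable induction hob: 1.45 kW × 7 h = 10.15 kWh
aquarium heater: Runtime = 90 min × 31 = 2790 min = 46.5 h
aquarium heater: 0.18 kW × 46.5 h = 8.37 kWh
Total energy = 392.12 kWh
Cost = 392.12 × €0.18 = €70.58

€70.58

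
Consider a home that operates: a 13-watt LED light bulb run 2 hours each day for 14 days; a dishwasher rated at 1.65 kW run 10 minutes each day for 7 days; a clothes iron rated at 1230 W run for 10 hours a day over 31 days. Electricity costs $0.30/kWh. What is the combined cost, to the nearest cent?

LED light bulb: Runtime = 2 h/day × 14 days = 28 h
LED light bulb: 0.013 kW × 28 h = 0.364 kWh
dishwasher: Runtime = 10 min × 7 = 70 min = 1.166666… h
dishwasher: 1.65 kW × 1.166666… h = 1.925 kWh
clothes iron: Runtime = 10 h/day × 31 days = 310 h
clothes iron: 1.23 kW × 310 h = 381.3 kWh
Total energy = 383.589 kWh
Cost = 383.589 × $0.30 = $115.08

$115.08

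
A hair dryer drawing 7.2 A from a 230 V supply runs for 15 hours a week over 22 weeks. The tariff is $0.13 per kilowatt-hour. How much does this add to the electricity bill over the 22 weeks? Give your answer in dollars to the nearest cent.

Power = 7.2 A × 230 V = 1656 W = 1.656 kW
Runtime = 15 h/week × 22 weeks = 330 h
Energy = 1.656 kW × 330 h = 546.48 kWh
Cost = 546.48 kWh × $0.13/kWh = $71.04

$71.04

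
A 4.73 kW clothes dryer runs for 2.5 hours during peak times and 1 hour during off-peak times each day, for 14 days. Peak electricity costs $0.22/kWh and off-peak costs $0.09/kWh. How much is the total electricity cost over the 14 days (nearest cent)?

Peak energy = 4.73 kW × 2.5 h × 14 = 165.55 kWh
Off-peak energy = 4.73 kW × 1 h × 14 = 66.22 kWh
Cost = 165.55 × $0.22 + 66.22 × $0.09 = $36.421 + $5.9598 = $42.38

$42.38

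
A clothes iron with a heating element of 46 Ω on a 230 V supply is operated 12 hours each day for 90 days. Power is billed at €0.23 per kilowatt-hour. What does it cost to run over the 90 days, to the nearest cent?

Power = V²/R = 230²/46 = 1150 W = 1.15 kW
Runtime = 12 h/day × 90 days = 1080 h
Energy = 1.15 kW × 1080 h = 1242 kWh
Cost = 1242 kWh × €0.23/kWh = €285.66

€285.66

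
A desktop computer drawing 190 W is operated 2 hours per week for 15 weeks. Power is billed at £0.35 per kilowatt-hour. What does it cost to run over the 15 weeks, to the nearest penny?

Runtime = 2 h/week × 15 weeks = 30 h
Energy = 0.19 kW × 30 h = 5.7 kWh
Cost = 5.7 kWh × £0.35/kWh = £2.00

£2.00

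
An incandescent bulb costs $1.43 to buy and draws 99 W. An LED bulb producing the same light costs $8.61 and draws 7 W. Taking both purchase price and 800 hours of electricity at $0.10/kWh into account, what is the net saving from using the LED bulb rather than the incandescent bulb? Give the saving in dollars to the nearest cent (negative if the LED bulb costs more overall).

incandescent bulb: $1.43 + (99/1000) kW × 800 h × $0.10 = $1.43 + $7.92 = $9.35
LED bulb: $8.61 + (7/1000) kW × 800 h × $0.10 = $8.61 + $0.56 = $9.17
Saving = $9.35 − $9.17 = $0.18

$0.18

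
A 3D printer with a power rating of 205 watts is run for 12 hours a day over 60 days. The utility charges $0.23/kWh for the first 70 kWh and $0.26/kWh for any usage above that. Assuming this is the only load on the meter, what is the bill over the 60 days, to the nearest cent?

$36.28

Runtime = 12 h/day × 60 days = 720 h
Energy = 0.205 kW × 720 h = 147.6 kWh
Tier 1 (0–70 kWh): 70 × $0.23 = $16.1
Above 70 kWh: 77.6 × $0.26 = $20.176
Bill = $36.28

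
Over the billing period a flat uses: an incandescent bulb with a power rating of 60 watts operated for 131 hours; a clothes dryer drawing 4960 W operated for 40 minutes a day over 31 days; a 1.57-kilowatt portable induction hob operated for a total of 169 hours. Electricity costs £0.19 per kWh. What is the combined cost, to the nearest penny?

incandescent bulb: 0.06 kW × 131 h = 7.86 kWh
clothes dryer: Runtime = 40 min × 31 = 1240 min = 20.666666… h
clothes dryer: 4.96 kW × 20.666666… h = 102.506666… kWh
portable induction hob: 1.57 kW × 169 h = 265.33 kWh
Total energy = 375.696666… kWh
Cost = 375.696666… × £0.19 = £71.38

£71.38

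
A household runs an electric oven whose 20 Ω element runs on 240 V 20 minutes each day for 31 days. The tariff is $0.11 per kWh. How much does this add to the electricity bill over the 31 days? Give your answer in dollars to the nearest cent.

Power = V²/R = 240²/20 = 2880 W = 2.88 kW
Runtime = 20 min × 31 = 620 min = 10.333333… h
Energy = 2.88 kW × 10.333333… h = 29.76 kWh
Cost = 29.76 kWh × $0.11/kWh = $3.27

$3.27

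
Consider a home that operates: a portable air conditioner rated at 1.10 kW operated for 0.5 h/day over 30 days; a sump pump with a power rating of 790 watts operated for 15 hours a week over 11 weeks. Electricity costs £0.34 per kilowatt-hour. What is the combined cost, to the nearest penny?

£49.93

portable air conditioner: Runtime = 0.5 h/day × 30 days = 15 h
portable air conditioner: 1.1 kW × 15 h = 16.5 kWh
sump pump: Runtime = 15 h/week × 11 weeks = 165 h
sump pump: 0.79 kW × 165 h = 130.35 kWh
Total energy = 146.85 kWh
Cost = 146.85 × £0.34 = £49.93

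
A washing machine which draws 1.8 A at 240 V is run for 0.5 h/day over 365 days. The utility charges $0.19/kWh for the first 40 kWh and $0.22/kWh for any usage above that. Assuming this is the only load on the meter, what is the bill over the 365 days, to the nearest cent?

Power = 1.8 A × 240 V = 432 W = 0.432 kW
Runtime = 0.5 h/day × 365 days = 182.5 h
Energy = 0.432 kW × 182.5 h = 78.84 kWh
Tier 1 (0–40 kWh): 40 × $0.19 = $7.6
Above 40 kWh: 38.84 × $0.22 = $8.5448
Bill = $16.14

$16.14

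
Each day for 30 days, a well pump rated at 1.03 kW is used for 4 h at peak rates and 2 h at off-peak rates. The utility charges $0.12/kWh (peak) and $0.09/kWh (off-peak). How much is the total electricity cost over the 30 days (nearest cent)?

$20.39

Peak energy = 1.03 kW × 4 h × 30 = 123.6 kWh
Off-peak energy = 1.03 kW × 2 h × 30 = 61.8 kWh
Cost = 123.6 × $0.12 + 61.8 × $0.09 = $14.832 + $5.562 = $20.39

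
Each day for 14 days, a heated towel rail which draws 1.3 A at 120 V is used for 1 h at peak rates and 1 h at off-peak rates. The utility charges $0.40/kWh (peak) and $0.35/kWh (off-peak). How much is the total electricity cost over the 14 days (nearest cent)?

$1.64

Power = 1.3 A × 120 V = 156 W = 0.156 kW
Peak energy = 0.156 kW × 1 h × 14 = 2.184 kWh
Off-peak energy = 0.156 kW × 1 h × 14 = 2.184 kWh
Cost = 2.184 × $0.40 + 2.184 × $0.35 = $0.8736 + $0.7644 = $1.64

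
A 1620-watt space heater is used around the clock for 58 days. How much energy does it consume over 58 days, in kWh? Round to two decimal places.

2255.04 kWh

Runtime = 24 h × 58 = 1392 h
Energy = 1.62 kW × 1392 h = 2255.04 kWh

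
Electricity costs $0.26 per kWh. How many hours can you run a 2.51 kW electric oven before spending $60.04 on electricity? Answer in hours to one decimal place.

92.0 h

Energy available = $60.04 ÷ $0.26/kWh = 230.9231 kWh
Hours = 230.9231 kWh ÷ 2.51 kW = 92.0 h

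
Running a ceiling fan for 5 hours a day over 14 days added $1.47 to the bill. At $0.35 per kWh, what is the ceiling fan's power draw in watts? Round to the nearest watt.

Energy = $1.47 ÷ $0.35/kWh = 4.2 kWh
Runtime = 5 h/day × 14 days = 70 h
Power = 4.2 kWh ÷ 70 h = 0.06 kW = 60 W

60 W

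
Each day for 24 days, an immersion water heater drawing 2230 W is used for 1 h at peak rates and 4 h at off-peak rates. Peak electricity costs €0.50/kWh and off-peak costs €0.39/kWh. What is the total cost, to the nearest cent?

Peak energy = 2.23 kW × 1 h × 24 = 53.52 kWh
Off-peak energy = 2.23 kW × 4 h × 24 = 214.08 kWh
Cost = 53.52 × €0.50 + 214.08 × €0.39 = €26.76 + €83.4912 = €110.25

€110.25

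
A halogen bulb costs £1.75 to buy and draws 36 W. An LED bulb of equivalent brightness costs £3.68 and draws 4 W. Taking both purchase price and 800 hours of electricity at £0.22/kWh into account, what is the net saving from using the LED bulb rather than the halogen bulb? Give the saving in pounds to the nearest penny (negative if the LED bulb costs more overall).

halogen bulb: £1.75 + (36/1000) kW × 800 h × £0.22 = £1.75 + £6.336 = £8.086
LED bulb: £3.68 + (4/1000) kW × 800 h × £0.22 = £3.68 + £0.704 = £4.384
Saving = £8.086 − £4.384 = £3.702 → £3.70

£3.70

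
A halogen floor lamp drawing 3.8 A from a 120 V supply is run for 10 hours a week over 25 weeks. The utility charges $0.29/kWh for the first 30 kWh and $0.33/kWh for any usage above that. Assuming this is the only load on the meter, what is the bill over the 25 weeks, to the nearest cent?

Power = 3.8 A × 120 V = 456 W = 0.456 kW
Runtime = 10 h/week × 25 weeks = 250 h
Energy = 0.456 kW × 250 h = 114 kWh
Tier 1 (0–30 kWh): 30 × $0.29 = $8.7
Above 30 kWh: 84 × $0.33 = $27.72
Bill = $36.42

$36.42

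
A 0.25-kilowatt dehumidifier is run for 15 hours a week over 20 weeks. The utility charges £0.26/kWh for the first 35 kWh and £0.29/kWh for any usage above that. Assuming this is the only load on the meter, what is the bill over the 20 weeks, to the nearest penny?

Runtime = 15 h/week × 20 weeks = 300 h
Energy = 0.25 kW × 300 h = 75 kWh
Tier 1 (0–35 kWh): 35 × £0.26 = £9.1
Above 35 kWh: 40 × £0.29 = £11.6
Bill = £20.70

£20.70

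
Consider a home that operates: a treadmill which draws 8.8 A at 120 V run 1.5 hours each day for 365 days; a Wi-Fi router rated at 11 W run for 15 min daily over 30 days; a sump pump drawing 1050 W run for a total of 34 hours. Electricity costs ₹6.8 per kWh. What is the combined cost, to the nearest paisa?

treadmill: Power = 8.8 A × 120 V = 1056 W = 1.056 kW
treadmill: Runtime = 1.5 h/day × 365 days = 547.5 h
treadmill: 1.056 kW × 547.5 h = 578.16 kWh
Wi-Fi router: Runtime = 15 min × 30 = 450 min = 7.5 h
Wi-Fi router: 0.011 kW × 7.5 h = 0.0825 kWh
sump pump: 1.05 kW × 34 h = 35.7 kWh
Total energy = 613.9425 kWh
Cost = 613.9425 × ₹6.8 = ₹4174.81

₹4174.81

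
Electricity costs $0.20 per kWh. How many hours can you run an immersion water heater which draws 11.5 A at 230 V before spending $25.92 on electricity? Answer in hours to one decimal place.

Power = 11.5 A × 230 V = 2645 W = 2.645 kW
Energy available = $25.92 ÷ $0.20/kWh = 129.6 kWh
Hours = 129.6 kWh ÷ 2.645 kW = 49.0 h

49.0 h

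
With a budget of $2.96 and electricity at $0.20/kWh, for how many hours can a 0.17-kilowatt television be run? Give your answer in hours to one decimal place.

87.1 h

Energy available = $2.96 ÷ $0.20/kWh = 14.8 kWh
Hours = 14.8 kWh ÷ 0.17 kW = 87.1 h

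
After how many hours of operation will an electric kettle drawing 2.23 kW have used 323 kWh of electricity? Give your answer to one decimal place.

144.8 h

Hours = 323 kWh ÷ 2.23 kW = 144.8 h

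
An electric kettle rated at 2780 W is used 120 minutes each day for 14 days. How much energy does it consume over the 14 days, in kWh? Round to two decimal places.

77.84 kWh

Runtime = 120 min × 14 = 1680 min = 28 h
Energy = 2.78 kW × 28 h = 77.84 kWh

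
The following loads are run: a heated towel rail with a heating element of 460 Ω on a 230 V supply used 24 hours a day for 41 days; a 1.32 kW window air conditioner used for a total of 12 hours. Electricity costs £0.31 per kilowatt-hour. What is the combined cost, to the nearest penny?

heated towel rail: Power = V²/R = 230²/460 = 115 W = 0.115 kW
heated towel rail: Runtime = 24 h × 41 = 984 h
heated towel rail: 0.115 kW × 984 h = 113.16 kWh
window air conditioner: 1.32 kW × 12 h = 15.84 kWh
Total energy = 129 kWh
Cost = 129 × £0.31 = £39.99

£39.99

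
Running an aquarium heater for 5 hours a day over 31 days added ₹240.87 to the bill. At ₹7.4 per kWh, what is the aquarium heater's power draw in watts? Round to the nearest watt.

Energy = ₹240.87 ÷ ₹7.4/kWh = 32.55 kWh
Runtime = 5 h/day × 31 days = 155 h
Power = 32.55 kWh ÷ 155 h = 0.21 kW = 210 W

210 W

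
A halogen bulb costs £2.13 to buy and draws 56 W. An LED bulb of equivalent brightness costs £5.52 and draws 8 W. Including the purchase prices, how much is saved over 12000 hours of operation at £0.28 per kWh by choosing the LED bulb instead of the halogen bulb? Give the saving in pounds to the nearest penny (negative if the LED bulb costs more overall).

halogen bulb: £2.13 + (56/1000) kW × 12000 h × £0.28 = £2.13 + £188.16 = £190.29
LED bulb: £5.52 + (8/1000) kW × 12000 h × £0.28 = £5.52 + £26.88 = £32.4
Saving = £190.29 − £32.4 = £157.89

£157.89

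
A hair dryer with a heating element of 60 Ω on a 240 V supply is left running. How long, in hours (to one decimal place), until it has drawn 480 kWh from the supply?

Power = V²/R = 240²/60 = 960 W = 0.96 kW
Hours = 480 kWh ÷ 0.96 kW = 500.0 h

500.0 h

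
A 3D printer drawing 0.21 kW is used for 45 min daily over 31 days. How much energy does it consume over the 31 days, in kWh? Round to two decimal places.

Runtime = 45 min × 31 = 1395 min = 23.25 h
Energy = 0.21 kW × 23.25 h = 4.8825 kWh ≈ 4.88 kWh

4.88 kWh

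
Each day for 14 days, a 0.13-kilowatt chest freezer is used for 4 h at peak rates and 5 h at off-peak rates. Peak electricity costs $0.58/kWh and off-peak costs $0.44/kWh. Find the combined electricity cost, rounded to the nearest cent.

Peak energy = 0.13 kW × 4 h × 14 = 7.28 kWh
Off-peak energy = 0.13 kW × 5 h × 14 = 9.1 kWh
Cost = 7.28 × $0.58 + 9.1 × $0.44 = $4.2224 + $4.004 = $8.23

$8.23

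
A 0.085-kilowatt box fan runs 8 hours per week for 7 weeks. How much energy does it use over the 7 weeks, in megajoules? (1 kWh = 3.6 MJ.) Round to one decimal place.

17.1 MJ

Runtime = 8 h/week × 7 weeks = 56 h
Energy = 0.085 kW × 56 h = 4.76 kWh
= 4.76 × 3.6 MJ = 17.1 MJ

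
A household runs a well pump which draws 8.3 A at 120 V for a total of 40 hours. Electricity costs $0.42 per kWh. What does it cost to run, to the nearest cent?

Power = 8.3 A × 120 V = 996 W = 0.996 kW
Energy = 0.996 kW × 40 h = 39.84 kWh
Cost = 39.84 kWh × $0.42/kWh = $16.73

$16.73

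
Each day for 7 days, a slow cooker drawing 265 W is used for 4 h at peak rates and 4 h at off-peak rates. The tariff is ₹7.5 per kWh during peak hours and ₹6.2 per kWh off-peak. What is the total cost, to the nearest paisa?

₹101.65

Peak energy = 0.265 kW × 4 h × 7 = 7.42 kWh
Off-peak energy = 0.265 kW × 4 h × 7 = 7.42 kWh
Cost = 7.42 × ₹7.5 + 7.42 × ₹6.2 = ₹55.65 + ₹46.004 = ₹101.65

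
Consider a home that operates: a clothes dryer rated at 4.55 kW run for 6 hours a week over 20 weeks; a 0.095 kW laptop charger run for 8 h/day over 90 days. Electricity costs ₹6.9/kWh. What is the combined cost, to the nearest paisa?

clothes dryer: Runtime = 6 h/week × 20 weeks = 120 h
clothes dryer: 4.55 kW × 120 h = 546 kWh
laptop charger: Runtime = 8 h/day × 90 days = 720 h
laptop charger: 0.095 kW × 720 h = 68.4 kWh
Total energy = 614.4 kWh
Cost = 614.4 × ₹6.9 = ₹4239.36

₹4239.36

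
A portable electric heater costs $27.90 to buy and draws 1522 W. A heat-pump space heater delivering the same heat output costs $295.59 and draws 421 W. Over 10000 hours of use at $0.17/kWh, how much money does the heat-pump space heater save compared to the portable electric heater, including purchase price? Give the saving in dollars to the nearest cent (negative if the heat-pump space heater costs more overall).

$1604.01

portable electric heater: $27.90 + (1522/1000) kW × 10000 h × $0.17 = $27.90 + $2587.4 = $2615.3
heat-pump space heater: $295.59 + (421/1000) kW × 10000 h × $0.17 = $295.59 + $715.7 = $1011.29
Saving = $2615.3 − $1011.29 = $1604.01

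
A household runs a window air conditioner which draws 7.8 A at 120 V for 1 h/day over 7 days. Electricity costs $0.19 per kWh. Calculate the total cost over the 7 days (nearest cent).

Power = 7.8 A × 120 V = 936 W = 0.936 kW
Runtime = 1 h/day × 7 days = 7 h
Energy = 0.936 kW × 7 h = 6.552 kWh
Cost = 6.552 kWh × $0.19/kWh = $1.24

$1.24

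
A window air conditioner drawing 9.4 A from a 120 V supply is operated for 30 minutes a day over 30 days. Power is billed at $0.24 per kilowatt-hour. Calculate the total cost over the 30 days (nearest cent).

Power = 9.4 A × 120 V = 1128 W = 1.128 kW
Runtime = 30 min × 30 = 900 min = 15 h
Energy = 1.128 kW × 15 h = 16.92 kWh
Cost = 16.92 kWh × $0.24/kWh = $4.06

$4.06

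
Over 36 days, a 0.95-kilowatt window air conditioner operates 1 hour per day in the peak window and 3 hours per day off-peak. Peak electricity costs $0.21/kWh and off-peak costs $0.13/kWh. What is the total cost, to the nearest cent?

Peak energy = 0.95 kW × 1 h × 36 = 34.2 kWh
Off-peak energy = 0.95 kW × 3 h × 36 = 102.6 kWh
Cost = 34.2 × $0.21 + 102.6 × $0.13 = $7.182 + $13.338 = $20.52

$20.52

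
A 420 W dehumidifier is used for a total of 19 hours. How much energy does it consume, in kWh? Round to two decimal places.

7.98 kWh

Energy = 0.42 kW × 19 h = 7.98 kWh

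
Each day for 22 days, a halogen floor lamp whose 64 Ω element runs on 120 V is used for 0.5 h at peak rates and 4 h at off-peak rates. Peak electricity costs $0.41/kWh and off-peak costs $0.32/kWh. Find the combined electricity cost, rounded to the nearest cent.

$7.35

Power = V²/R = 120²/64 = 225 W = 0.225 kW
Peak energy = 0.225 kW × 0.5 h × 22 = 2.475 kWh
Off-peak energy = 0.225 kW × 4 h × 22 = 19.8 kWh
Cost = 2.475 × $0.41 + 19.8 × $0.32 = $1.01475 + $6.336 = $7.35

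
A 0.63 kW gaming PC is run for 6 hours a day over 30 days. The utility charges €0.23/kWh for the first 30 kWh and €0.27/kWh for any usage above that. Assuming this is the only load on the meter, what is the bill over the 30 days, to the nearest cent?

Runtime = 6 h/day × 30 days = 180 h
Energy = 0.63 kW × 180 h = 113.4 kWh
Tier 1 (0–30 kWh): 30 × €0.23 = €6.9
Above 30 kWh: 83.4 × €0.27 = €22.518
Bill = €29.42

€29.42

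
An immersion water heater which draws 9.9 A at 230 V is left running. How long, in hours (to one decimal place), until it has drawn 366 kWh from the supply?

Power = 9.9 A × 230 V = 2277 W = 2.277 kW
Hours = 366 kWh ÷ 2.277 kW = 160.7 h

160.7 h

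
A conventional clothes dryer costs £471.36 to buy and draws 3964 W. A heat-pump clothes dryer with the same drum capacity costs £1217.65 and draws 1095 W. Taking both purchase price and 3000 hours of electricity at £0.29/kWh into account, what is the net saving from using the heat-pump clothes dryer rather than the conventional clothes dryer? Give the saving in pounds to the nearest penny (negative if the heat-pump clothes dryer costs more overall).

conventional clothes dryer: £471.36 + (3964/1000) kW × 3000 h × £0.29 = £471.36 + £3448.68 = £3920.04
heat-pump clothes dryer: £1217.65 + (1095/1000) kW × 3000 h × £0.29 = £1217.65 + £952.65 = £2170.3
Saving = £3920.04 − £2170.3 = £1749.74

£1749.74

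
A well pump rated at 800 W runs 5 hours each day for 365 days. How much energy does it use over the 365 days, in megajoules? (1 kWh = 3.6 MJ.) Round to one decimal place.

Runtime = 5 h/day × 365 days = 1825 h
Energy = 0.8 kW × 1825 h = 1460 kWh
= 1460 × 3.6 MJ = 5256.0 MJ

5256.0 MJ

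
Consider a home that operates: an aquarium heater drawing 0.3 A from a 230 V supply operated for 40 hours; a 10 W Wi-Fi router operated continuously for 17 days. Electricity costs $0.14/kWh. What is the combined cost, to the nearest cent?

aquarium heater: Power = 0.3 A × 230 V = 69 W = 0.069 kW
aquarium heater: 0.069 kW × 40 h = 2.76 kWh
Wi-Fi router: Runtime = 24 h × 17 = 408 h
Wi-Fi router: 0.01 kW × 408 h = 4.08 kWh
Total energy = 6.84 kWh
Cost = 6.84 × $0.14 = $0.96

$0.96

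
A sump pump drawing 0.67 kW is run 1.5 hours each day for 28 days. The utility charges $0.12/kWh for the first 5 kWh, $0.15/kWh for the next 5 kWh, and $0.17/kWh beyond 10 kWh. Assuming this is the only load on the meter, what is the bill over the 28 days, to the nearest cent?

$4.43

Runtime = 1.5 h/day × 28 days = 42 h
Energy = 0.67 kW × 42 h = 28.14 kWh
Tier 1 (0–5 kWh): 5 × $0.12 = $0.6
Tier 2 (5–10 kWh): 5 × $0.15 = $0.75
Above 10 kWh: 18.14 × $0.17 = $3.0838
Bill = $4.43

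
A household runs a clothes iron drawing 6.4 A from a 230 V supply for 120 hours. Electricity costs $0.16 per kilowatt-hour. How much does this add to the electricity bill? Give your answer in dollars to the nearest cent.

Power = 6.4 A × 230 V = 1472 W = 1.472 kW
Energy = 1.472 kW × 120 h = 176.64 kWh
Cost = 176.64 kWh × $0.16/kWh = $28.26

$28.26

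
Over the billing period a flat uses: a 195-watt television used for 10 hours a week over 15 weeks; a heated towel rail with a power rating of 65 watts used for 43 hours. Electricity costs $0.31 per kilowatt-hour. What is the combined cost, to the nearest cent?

television: Runtime = 10 h/week × 15 weeks = 150 h
television: 0.195 kW × 150 h = 29.25 kWh
heated towel rail: 0.065 kW × 43 h = 2.795 kWh
Total energy = 32.045 kWh
Cost = 32.045 × $0.31 = $9.93

$9.93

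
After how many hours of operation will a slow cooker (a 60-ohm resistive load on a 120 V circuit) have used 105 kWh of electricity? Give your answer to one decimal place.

437.5 h

Power = V²/R = 120²/60 = 240 W = 0.24 kW
Hours = 105 kWh ÷ 0.24 kW = 437.5 h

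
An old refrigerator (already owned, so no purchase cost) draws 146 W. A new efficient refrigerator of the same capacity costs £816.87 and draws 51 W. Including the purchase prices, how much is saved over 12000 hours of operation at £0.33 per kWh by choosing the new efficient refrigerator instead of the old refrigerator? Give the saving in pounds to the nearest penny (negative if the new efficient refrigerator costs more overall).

-£440.67

old refrigerator: £0.00 + (146/1000) kW × 12000 h × £0.33 = £0.00 + £578.16 = £578.16
new efficient refrigerator: £816.87 + (51/1000) kW × 12000 h × £0.33 = £816.87 + £201.96 = £1018.83
Saving = £578.16 − £1018.83 = −£440.67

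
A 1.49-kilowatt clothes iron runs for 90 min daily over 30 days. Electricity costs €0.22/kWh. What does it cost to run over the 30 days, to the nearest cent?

Runtime = 90 min × 30 = 2700 min = 45 h
Energy = 1.49 kW × 45 h = 67.05 kWh
Cost = 67.05 kWh × €0.22/kWh = €14.75

€14.75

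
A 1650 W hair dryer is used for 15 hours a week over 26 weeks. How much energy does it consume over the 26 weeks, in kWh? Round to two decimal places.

Runtime = 15 h/week × 26 weeks = 390 h
Energy = 1.65 kW × 390 h = 643.5 kWh

643.50 kWh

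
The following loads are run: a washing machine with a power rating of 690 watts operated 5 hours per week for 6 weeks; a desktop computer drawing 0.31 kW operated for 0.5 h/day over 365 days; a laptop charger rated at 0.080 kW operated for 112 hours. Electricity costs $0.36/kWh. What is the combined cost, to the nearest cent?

$31.04

washing machine: Runtime = 5 h/week × 6 weeks = 30 h
washing machine: 0.69 kW × 30 h = 20.7 kWh
desktop computer: Runtime = 0.5 h/day × 365 days = 182.5 h
desktop computer: 0.31 kW × 182.5 h = 56.575 kWh
laptop charger: 0.08 kW × 112 h = 8.96 kWh
Total energy = 86.235 kWh
Cost = 86.235 × $0.36 = $31.04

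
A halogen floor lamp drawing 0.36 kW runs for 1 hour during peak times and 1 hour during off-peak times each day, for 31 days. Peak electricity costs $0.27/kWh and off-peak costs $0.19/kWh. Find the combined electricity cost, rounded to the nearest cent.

Peak energy = 0.36 kW × 1 h × 31 = 11.16 kWh
Off-peak energy = 0.36 kW × 1 h × 31 = 11.16 kWh
Cost = 11.16 × $0.27 + 11.16 × $0.19 = $3.0132 + $2.1204 = $5.13

$5.13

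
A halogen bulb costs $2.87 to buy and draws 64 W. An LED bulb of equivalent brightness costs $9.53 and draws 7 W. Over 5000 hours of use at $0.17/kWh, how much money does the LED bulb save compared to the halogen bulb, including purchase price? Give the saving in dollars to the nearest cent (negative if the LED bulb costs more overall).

halogen bulb: $2.87 + (64/1000) kW × 5000 h × $0.17 = $2.87 + $54.4 = $57.27
LED bulb: $9.53 + (7/1000) kW × 5000 h × $0.17 = $9.53 + $5.95 = $15.48
Saving = $57.27 − $15.48 = $41.79

$41.79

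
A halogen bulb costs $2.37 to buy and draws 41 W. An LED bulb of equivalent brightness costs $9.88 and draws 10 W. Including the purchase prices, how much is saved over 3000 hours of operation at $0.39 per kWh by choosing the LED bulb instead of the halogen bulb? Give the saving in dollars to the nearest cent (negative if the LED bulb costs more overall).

halogen bulb: $2.37 + (41/1000) kW × 3000 h × $0.39 = $2.37 + $47.97 = $50.34
LED bulb: $9.88 + (10/1000) kW × 3000 h × $0.39 = $9.88 + $11.7 = $21.58
Saving = $50.34 − $21.58 = $28.76

$28.76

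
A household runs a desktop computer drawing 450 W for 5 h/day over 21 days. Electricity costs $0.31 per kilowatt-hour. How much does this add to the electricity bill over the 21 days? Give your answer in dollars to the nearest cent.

Runtime = 5 h/day × 21 days = 105 h
Energy = 0.45 kW × 105 h = 47.25 kWh
Cost = 47.25 kWh × $0.31/kWh = $14.65

$14.65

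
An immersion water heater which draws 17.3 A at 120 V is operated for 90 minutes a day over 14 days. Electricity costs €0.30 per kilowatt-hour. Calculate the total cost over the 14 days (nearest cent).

Power = 17.3 A × 120 V = 2076 W = 2.076 kW
Runtime = 90 min × 14 = 1260 min = 21 h
Energy = 2.076 kW × 21 h = 43.596 kWh
Cost = 43.596 kWh × €0.30/kWh = €13.08

€13.08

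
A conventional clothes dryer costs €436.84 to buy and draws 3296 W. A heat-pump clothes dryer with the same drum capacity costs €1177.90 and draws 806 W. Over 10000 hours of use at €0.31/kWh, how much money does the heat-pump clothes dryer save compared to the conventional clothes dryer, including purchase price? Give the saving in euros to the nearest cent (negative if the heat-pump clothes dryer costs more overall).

€6977.94

conventional clothes dryer: €436.84 + (3296/1000) kW × 10000 h × €0.31 = €436.84 + €10217.6 = €10654.44
heat-pump clothes dryer: €1177.90 + (806/1000) kW × 10000 h × €0.31 = €1177.90 + €2498.6 = €3676.5
Saving = €10654.44 − €3676.5 = €6977.94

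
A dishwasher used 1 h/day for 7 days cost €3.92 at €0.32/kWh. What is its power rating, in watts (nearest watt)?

Energy = €3.92 ÷ €0.32/kWh = 12.25 kWh
Runtime = 1 h/day × 7 days = 7 h
Power = 12.25 kWh ÷ 7 h = 1.75 kW = 1750 W

1750 W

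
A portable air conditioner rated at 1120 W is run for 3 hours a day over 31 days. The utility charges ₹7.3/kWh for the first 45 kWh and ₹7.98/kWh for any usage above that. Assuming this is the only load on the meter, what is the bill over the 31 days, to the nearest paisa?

Runtime = 3 h/day × 31 days = 93 h
Energy = 1.12 kW × 93 h = 104.16 kWh
Tier 1 (0–45 kWh): 45 × ₹7.3 = ₹328.5
Above 45 kWh: 59.16 × ₹7.98 = ₹472.0968
Bill = ₹800.60

₹800.60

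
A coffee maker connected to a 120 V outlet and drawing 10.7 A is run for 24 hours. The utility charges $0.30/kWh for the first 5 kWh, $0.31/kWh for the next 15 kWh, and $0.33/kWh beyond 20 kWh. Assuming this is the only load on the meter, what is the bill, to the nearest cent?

Power = 10.7 A × 120 V = 1284 W = 1.284 kW
Energy = 1.284 kW × 24 h = 30.816 kWh
Tier 1 (0–5 kWh): 5 × $0.30 = $1.5
Tier 2 (5–20 kWh): 15 × $0.31 = $4.65
Above 20 kWh: 10.816 × $0.33 = $3.56928
Bill = $9.72

$9.72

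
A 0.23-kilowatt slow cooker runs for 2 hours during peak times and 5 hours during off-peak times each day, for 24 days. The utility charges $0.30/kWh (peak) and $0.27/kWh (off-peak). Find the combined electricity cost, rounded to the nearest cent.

Peak energy = 0.23 kW × 2 h × 24 = 11.04 kWh
Off-peak energy = 0.23 kW × 5 h × 24 = 27.6 kWh
Cost = 11.04 × $0.30 + 27.6 × $0.27 = $3.312 + $7.452 = $10.76

$10.76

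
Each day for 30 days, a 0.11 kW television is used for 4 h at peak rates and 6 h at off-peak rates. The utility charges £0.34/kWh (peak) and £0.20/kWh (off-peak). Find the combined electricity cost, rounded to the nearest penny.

Peak energy = 0.11 kW × 4 h × 30 = 13.2 kWh
Off-peak energy = 0.11 kW × 6 h × 30 = 19.8 kWh
Cost = 13.2 × £0.34 + 19.8 × £0.20 = £4.488 + £3.96 = £8.45

£8.45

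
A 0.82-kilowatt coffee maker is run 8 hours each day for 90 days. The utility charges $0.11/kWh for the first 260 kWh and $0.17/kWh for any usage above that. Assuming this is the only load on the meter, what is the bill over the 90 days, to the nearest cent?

$84.77

Runtime = 8 h/day × 90 days = 720 h
Energy = 0.82 kW × 720 h = 590.4 kWh
Tier 1 (0–260 kWh): 260 × $0.11 = $28.6
Above 260 kWh: 330.4 × $0.17 = $56.168
Bill = $84.77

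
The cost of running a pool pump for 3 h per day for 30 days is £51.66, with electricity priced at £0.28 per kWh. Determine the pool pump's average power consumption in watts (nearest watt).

2050 W

Energy = £51.66 ÷ £0.28/kWh = 184.5 kWh
Runtime = 3 h/day × 30 days = 90 h
Power = 184.5 kWh ÷ 90 h = 2.05 kW = 2050 W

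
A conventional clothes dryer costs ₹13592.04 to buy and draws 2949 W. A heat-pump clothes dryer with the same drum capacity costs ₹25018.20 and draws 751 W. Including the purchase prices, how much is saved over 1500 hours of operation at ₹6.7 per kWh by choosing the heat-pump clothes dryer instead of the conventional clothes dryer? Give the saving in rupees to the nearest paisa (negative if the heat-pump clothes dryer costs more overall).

conventional clothes dryer: ₹13592.04 + (2949/1000) kW × 1500 h × ₹6.7 = ₹13592.04 + ₹29637.45 = ₹43229.49
heat-pump clothes dryer: ₹25018.20 + (751/1000) kW × 1500 h × ₹6.7 = ₹25018.20 + ₹7547.55 = ₹32565.75
Saving = ₹43229.49 − ₹32565.75 = ₹10663.74

₹10663.74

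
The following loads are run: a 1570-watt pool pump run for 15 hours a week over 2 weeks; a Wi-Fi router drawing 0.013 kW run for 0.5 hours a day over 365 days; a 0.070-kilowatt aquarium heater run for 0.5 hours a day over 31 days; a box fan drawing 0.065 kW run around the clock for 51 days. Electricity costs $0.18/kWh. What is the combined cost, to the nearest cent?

$23.42

pool pump: Runtime = 15 h/week × 2 weeks = 30 h
pool pump: 1.57 kW × 30 h = 47.1 kWh
Wi-Fi router: Runtime = 0.5 h/day × 365 days = 182.5 h
Wi-Fi router: 0.013 kW × 182.5 h = 2.3725 kWh
aquarium heater: Runtime = 0.5 h/day × 31 days = 15.5 h
aquarium heater: 0.07 kW × 15.5 h = 1.085 kWh
box fan: Runtime = 24 h × 51 = 1224 h
box fan: 0.065 kW × 1224 h = 79.56 kWh
Total energy = 130.1175 kWh
Cost = 130.1175 × $0.18 = $23.42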